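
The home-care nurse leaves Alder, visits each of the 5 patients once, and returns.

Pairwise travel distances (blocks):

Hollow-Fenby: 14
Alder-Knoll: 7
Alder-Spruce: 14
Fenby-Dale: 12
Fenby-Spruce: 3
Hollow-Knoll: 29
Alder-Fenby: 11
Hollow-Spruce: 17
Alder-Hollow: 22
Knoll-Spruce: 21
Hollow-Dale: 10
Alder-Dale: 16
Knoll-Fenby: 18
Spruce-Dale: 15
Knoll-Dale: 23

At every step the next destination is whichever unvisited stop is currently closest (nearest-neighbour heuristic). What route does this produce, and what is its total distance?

At Alder the remaining stops are Knoll 7, Fenby 11, Spruce 14, Dale 16, Hollow 22; go to Knoll.
At Knoll the remaining stops are Fenby 18, Spruce 21, Dale 23, Hollow 29; go to Fenby.
At Fenby the remaining stops are Spruce 3, Dale 12, Hollow 14; go to Spruce.
At Spruce the remaining stops are Dale 15, Hollow 17; go to Dale.
At Dale the remaining stops are Hollow 10; go to Hollow.
Return Hollow→Alder: 22.
Total = 7 + 18 + 3 + 15 + 10 + 22 = 75.

Nearest-neighbour total = 75 blocks; route Alder → Knoll → Fenby → Spruce → Dale → Hollow → Alder.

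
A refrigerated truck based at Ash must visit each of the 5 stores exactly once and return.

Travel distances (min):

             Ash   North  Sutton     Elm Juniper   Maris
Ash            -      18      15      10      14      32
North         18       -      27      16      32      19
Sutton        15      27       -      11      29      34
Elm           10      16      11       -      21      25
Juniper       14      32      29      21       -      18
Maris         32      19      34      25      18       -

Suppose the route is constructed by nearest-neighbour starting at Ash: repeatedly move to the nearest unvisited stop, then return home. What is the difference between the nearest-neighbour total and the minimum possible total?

Excess over optimum: 6 min.

From Ash: Elm=10, Juniper=14, Sutton=15, North=18, Maris=32 → choose Elm (10).
From Elm: Sutton=11, North=16, Juniper=21, Maris=25 → choose Sutton (11).
From Sutton: North=27, Juniper=29, Maris=34 → choose North (27).
From North: Maris=19, Juniper=32 → choose Maris (19).
From Maris: Juniper=18 → choose Juniper (18).
NN route Ash → Elm → Sutton → North → Maris → Juniper → Ash costs 99.
Optimal: Ash → Sutton → Elm → North → Maris → Juniper → Ash costs 93 (by enumerating all 60 distinct tours).
Excess = 99 − 93 = 6.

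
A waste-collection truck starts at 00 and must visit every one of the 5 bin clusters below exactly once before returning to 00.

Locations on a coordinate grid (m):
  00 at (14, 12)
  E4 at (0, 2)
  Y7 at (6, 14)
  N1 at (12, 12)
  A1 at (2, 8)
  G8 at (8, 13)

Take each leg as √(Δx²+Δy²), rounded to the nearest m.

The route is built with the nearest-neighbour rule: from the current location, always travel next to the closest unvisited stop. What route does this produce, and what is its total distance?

00 → [N1:2 / G8:6 / Y7:8 / A1:13 / E4:17] → N1 (2)
N1 → [G8:4 / Y7:6 / A1:11 / E4:16] → G8 (4)
G8 → [Y7:2 / A1:8 / E4:14] → Y7 (2)
Y7 → [A1:7 / E4:13] → A1 (7)
A1 → [E4:6] → E4 (6)
Return E4→00: 17.
Total = 2 + 4 + 2 + 7 + 6 + 17 = 38.

38 m along 00 → N1 → G8 → Y7 → A1 → E4 → 00.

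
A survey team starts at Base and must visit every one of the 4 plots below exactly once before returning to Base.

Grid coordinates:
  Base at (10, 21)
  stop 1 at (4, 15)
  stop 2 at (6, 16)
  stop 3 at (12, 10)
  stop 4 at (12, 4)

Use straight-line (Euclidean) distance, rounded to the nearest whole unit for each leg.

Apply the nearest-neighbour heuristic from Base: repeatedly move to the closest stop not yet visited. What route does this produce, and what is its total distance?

At Base the remaining stops are stop 2 6, stop 1 8, stop 3 11, stop 4 17; go to stop 2.
At stop 2 the remaining stops are stop 1 2, stop 3 8, stop 4 13; go to stop 1.
At stop 1 the remaining stops are stop 3 9, stop 4 14; go to stop 3.
At stop 3 the remaining stops are stop 4 6; go to stop 4.
Return stop 4→Base: 17.
Total = 6 + 2 + 9 + 6 + 17 = 40.

Nearest-neighbour total = 40; route Base → stop 2 → stop 1 → stop 3 → stop 4 → Base.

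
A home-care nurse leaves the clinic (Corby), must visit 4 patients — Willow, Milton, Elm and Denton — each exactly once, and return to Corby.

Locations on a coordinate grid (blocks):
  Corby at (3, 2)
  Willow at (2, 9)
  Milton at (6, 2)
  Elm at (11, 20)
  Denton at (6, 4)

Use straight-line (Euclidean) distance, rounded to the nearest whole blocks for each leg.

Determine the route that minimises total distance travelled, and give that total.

With 4 stops there are 4!/2 = 12 distinct round trips (a route and its reverse cost the same).
Corby → Willow → Milton → Elm → Denton → Corby: 7+8+19+17+4 = 55
Corby → Willow → Milton → Denton → Elm → Corby: 7+8+2+17+20 = 54
Corby → Willow → Elm → Milton → Denton → Corby: 7+14+19+2+4 = 46
Corby → Willow → Elm → Denton → Milton → Corby: 7+14+17+2+3 = 43
Corby → Willow → Denton → Milton → Elm → Corby: 7+6+2+19+20 = 54
Corby → Willow → Denton → Elm → Milton → Corby: 7+6+17+19+3 = 52
Corby → Milton → Willow → Elm → Denton → Corby: 3+8+14+17+4 = 46
Corby → Milton → Willow → Denton → Elm → Corby: 3+8+6+17+20 = 54
Corby → Milton → Elm → Willow → Denton → Corby: 3+19+14+6+4 = 46
Corby → Milton → Denton → Willow → Elm → Corby: 3+2+6+14+20 = 45
Corby → Elm → Willow → Milton → Denton → Corby: 20+14+8+2+4 = 48
Corby → Elm → Milton → Willow → Denton → Corby: 20+19+8+6+4 = 57
The minimum is 43.
One optimal route: Corby → Willow → Elm → Denton → Milton → Corby (or its reverse).

Minimum total distance: 43 blocks.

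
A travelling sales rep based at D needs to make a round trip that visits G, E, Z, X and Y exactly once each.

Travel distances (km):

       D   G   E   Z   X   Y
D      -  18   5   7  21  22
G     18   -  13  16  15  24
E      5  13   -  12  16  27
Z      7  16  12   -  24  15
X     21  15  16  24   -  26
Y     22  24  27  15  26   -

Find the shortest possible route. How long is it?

There are 60 distinct closed tours to check (reversals are equivalent).
D → G → E → Z → X → Y → D: 18+13+12+24+26+22 = 115
D → G → E → Z → Y → X → D: 18+13+12+15+26+21 = 105
D → G → E → X → Z → Y → D: 18+13+16+24+15+22 = 108
D → G → E → X → Y → Z → D: 18+13+16+26+15+7 = 95
D → G → E → Y → Z → X → D: 18+13+27+15+24+21 = 118
D → G → E → Y → X → Z → D: 18+13+27+26+24+7 = 115
D → G → Z → E → X → Y → D: 18+16+12+16+26+22 = 110
D → G → Z → E → Y → X → D: 18+16+12+27+26+21 = 120
D → G → Z → X → E → Y → D: 18+16+24+16+27+22 = 123
D → G → Z → X → Y → E → D: 18+16+24+26+27+5 = 116
D → G → Z → Y → E → X → D: 18+16+15+27+16+21 = 113
D → G → Z → Y → X → E → D: 18+16+15+26+16+5 = 96
D → G → X → E → Z → Y → D: 18+15+16+12+15+22 = 98
D → G → X → E → Y → Z → D: 18+15+16+27+15+7 = 98
… (46 more)
D → E → G → X → Y → Z → D: 5+13+15+26+15+7 = 81  ← best
The minimum is 81.
One optimal route: D → E → G → X → Y → Z → D (or its reverse).

Minimum total distance: 81 km.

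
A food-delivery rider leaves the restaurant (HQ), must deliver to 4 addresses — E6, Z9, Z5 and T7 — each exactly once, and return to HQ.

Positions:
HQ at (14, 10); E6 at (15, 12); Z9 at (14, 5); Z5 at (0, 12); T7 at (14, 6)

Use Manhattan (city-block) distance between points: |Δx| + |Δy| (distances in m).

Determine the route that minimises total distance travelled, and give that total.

HQ - E6 - Z9 - Z5 - T7 - HQ: 3+8+21+20+4 = 56
HQ - E6 - Z9 - T7 - Z5 - HQ: 3+8+1+20+16 = 48
HQ - E6 - Z5 - Z9 - T7 - HQ: 3+15+21+1+4 = 44
HQ - E6 - Z5 - T7 - Z9 - HQ: 3+15+20+1+5 = 44
HQ - E6 - T7 - Z9 - Z5 - HQ: 3+7+1+21+16 = 48
HQ - E6 - T7 - Z5 - Z9 - HQ: 3+7+20+21+5 = 56
HQ - Z9 - E6 - Z5 - T7 - HQ: 5+8+15+20+4 = 52
HQ - Z9 - E6 - T7 - Z5 - HQ: 5+8+7+20+16 = 56
HQ - Z9 - Z5 - E6 - T7 - HQ: 5+21+15+7+4 = 52
HQ - Z9 - T7 - E6 - Z5 - HQ: 5+1+7+15+16 = 44
HQ - Z5 - E6 - Z9 - T7 - HQ: 16+15+8+1+4 = 44
HQ - Z5 - Z9 - E6 - T7 - HQ: 16+21+8+7+4 = 56
The minimum is 44.
One optimal route: HQ → E6 → Z5 → Z9 → T7 → HQ (or its reverse).

44 m — the shortest possible round trip.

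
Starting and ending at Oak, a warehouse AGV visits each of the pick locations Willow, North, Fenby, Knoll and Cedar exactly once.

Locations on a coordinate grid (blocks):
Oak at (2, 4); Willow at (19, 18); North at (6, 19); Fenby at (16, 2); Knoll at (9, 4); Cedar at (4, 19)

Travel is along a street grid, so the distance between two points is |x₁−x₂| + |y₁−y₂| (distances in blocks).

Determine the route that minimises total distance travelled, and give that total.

Minimum total distance: 68 blocks.

There are 60 distinct closed tours to check (reversals are equivalent).
Oak-Willow-North-Fenby-Knoll-Cedar-Oak: 31+14+27+9+20+17 = 118
Oak-Willow-North-Fenby-Cedar-Knoll-Oak: 31+14+27+29+20+7 = 128
Oak-Willow-North-Knoll-Fenby-Cedar-Oak: 31+14+18+9+29+17 = 118
Oak-Willow-North-Knoll-Cedar-Fenby-Oak: 31+14+18+20+29+16 = 128
Oak-Willow-North-Cedar-Fenby-Knoll-Oak: 31+14+2+29+9+7 = 92
Oak-Willow-North-Cedar-Knoll-Fenby-Oak: 31+14+2+20+9+16 = 92
Oak-Willow-Fenby-North-Knoll-Cedar-Oak: 31+19+27+18+20+17 = 132
Oak-Willow-Fenby-North-Cedar-Knoll-Oak: 31+19+27+2+20+7 = 106
Oak-Willow-Fenby-Knoll-North-Cedar-Oak: 31+19+9+18+2+17 = 96
Oak-Willow-Fenby-Knoll-Cedar-North-Oak: 31+19+9+20+2+19 = 100
Oak-Willow-Fenby-Cedar-North-Knoll-Oak: 31+19+29+2+18+7 = 106
Oak-Willow-Fenby-Cedar-Knoll-North-Oak: 31+19+29+20+18+19 = 136
Oak-Willow-Knoll-North-Fenby-Cedar-Oak: 31+24+18+27+29+17 = 146
Oak-Willow-Knoll-North-Cedar-Fenby-Oak: 31+24+18+2+29+16 = 120
… (46 more)
Oak-Knoll-Fenby-Willow-North-Cedar-Oak: 7+9+19+14+2+17 = 68  ← best
The minimum is 68.
One optimal route: Oak → Knoll → Fenby → Willow → North → Cedar → Oak (or its reverse).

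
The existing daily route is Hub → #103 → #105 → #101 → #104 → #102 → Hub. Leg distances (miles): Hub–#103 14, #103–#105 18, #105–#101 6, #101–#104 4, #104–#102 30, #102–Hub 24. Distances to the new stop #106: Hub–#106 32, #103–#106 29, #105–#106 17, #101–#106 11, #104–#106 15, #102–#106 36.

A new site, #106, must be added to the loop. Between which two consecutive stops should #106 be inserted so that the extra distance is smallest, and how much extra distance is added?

Minimum extra distance: 21 miles, inserting #106 between #104 and #102.

Insertion cost between consecutive stops i–j is d(i,#106) + d(#106,j) − d(i,j):
  between Hub and #103: 32 + 29 − 14 = 47
  between #103 and #105: 29 + 17 − 18 = 28
  between #105 and #101: 17 + 11 − 6 = 22
  between #101 and #104: 11 + 15 − 4 = 22
  between #104 and #102: 15 + 36 − 30 = 21
  between #102 and Hub: 36 + 32 − 24 = 44
Cheapest insertion is between #104 and #102, adding 21.
New total = 96 + 21 = 117.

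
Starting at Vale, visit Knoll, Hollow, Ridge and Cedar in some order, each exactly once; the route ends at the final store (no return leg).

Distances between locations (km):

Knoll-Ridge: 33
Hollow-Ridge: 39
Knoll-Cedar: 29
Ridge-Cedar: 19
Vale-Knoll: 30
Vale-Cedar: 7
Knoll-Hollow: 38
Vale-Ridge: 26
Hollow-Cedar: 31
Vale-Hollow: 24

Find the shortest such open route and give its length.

Shortest open route: 97 km.

There are 4! = 24 possible orderings.
Vale - Knoll - Hollow - Ridge - Cedar: 30+38+39+19 = 126
Vale - Knoll - Hollow - Cedar - Ridge: 30+38+31+19 = 118
Vale - Knoll - Ridge - Hollow - Cedar: 30+33+39+31 = 133
Vale - Knoll - Ridge - Cedar - Hollow: 30+33+19+31 = 113
Vale - Knoll - Cedar - Hollow - Ridge: 30+29+31+39 = 129
Vale - Knoll - Cedar - Ridge - Hollow: 30+29+19+39 = 117
Vale - Hollow - Knoll - Ridge - Cedar: 24+38+33+19 = 114
Vale - Hollow - Knoll - Cedar - Ridge: 24+38+29+19 = 110
Vale - Hollow - Ridge - Knoll - Cedar: 24+39+33+29 = 125
Vale - Hollow - Ridge - Cedar - Knoll: 24+39+19+29 = 111
Vale - Hollow - Cedar - Knoll - Ridge: 24+31+29+33 = 117
Vale - Hollow - Cedar - Ridge - Knoll: 24+31+19+33 = 107
Vale - Ridge - Knoll - Hollow - Cedar: 26+33+38+31 = 128
Vale - Ridge - Knoll - Cedar - Hollow: 26+33+29+31 = 119
… (10 more)
Vale - Cedar - Ridge - Knoll - Hollow: 7+19+33+38 = 97  ← best
The minimum is 97.
One shortest path: Vale → Cedar → Ridge → Knoll → Hollow.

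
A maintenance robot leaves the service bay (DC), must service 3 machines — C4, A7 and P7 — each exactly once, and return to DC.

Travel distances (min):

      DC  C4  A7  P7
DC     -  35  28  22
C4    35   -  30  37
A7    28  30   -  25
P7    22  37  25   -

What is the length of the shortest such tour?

112 min — the shortest possible round trip.

With 3 stops there are 3!/2 = 3 distinct round trips (a route and its reverse cost the same).
DC→C4→A7→P7→DC: 35+30+25+22 = 112
DC→C4→P7→A7→DC: 35+37+25+28 = 125
DC→A7→C4→P7→DC: 28+30+37+22 = 117
The minimum is 112.
One optimal route: DC → C4 → A7 → P7 → DC (or its reverse).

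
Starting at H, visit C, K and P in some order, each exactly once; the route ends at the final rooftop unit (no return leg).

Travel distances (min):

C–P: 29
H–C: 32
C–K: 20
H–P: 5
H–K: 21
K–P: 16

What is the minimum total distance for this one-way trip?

41 min — the minimum one-way total.

There are 3! = 6 possible orderings.
H→C→K→P: 32+20+16 = 68
H→C→P→K: 32+29+16 = 77
H→K→C→P: 21+20+29 = 70
H→K→P→C: 21+16+29 = 66
H→P→C→K: 5+29+20 = 54
H→P→K→C: 5+16+20 = 41
The minimum is 41.
One shortest path: H → P → K → C.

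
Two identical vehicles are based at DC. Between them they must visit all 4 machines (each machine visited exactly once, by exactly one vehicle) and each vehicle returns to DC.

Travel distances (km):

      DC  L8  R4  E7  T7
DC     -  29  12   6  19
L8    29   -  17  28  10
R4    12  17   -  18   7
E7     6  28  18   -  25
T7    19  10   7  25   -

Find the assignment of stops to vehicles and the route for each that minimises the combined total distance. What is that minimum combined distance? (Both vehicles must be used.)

70 km — the smallest possible combined total.

There are 2^3 − 1 = 7 ways to divide the 4 stops into two non-empty groups. For each, the best each vehicle can do is its own shortest tour through its group:
  {L8} + {R4, E7, T7}: 58 + 50 = 108
  {R4} + {L8, E7, T7}: 24 + 63 = 87
  {L8, R4} + {E7, T7}: 58 + 50 = 108
  {E7} + {L8, R4, T7}: 12 + 58 = 70
  {L8, E7} + {R4, T7}: 63 + 38 = 101
  {R4, E7} + {L8, T7}: 36 + 58 = 94
  … (7 splits in total)
Best: vehicle 1 DC → E7 → DC = 12; vehicle 2 DC → L8 → T7 → R4 → DC = 58; combined 70.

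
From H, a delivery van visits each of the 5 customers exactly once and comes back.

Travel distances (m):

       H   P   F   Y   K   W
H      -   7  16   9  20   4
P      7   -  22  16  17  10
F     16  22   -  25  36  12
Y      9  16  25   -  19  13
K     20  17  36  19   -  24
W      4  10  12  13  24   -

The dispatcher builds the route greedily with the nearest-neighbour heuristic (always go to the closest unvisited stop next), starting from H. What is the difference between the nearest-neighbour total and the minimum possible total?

18 m longer than the optimal tour.

H: W=4, P=7, Y=9, F=16, K=20 ⇒ W
W: P=10, F=12, Y=13, K=24 ⇒ P
P: Y=16, K=17, F=22 ⇒ Y
Y: K=19, F=25 ⇒ K
K: F=36 ⇒ F
NN route H → W → P → Y → K → F → H costs 101.
Optimal: H → F → W → P → K → Y → H costs 83 (by enumerating all 60 distinct tours).
Excess = 101 − 83 = 18.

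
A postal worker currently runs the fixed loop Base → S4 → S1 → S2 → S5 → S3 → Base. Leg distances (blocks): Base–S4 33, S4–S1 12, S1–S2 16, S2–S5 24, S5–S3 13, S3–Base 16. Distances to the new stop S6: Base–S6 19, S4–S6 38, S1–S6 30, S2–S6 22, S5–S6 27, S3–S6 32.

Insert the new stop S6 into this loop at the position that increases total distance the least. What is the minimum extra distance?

Insertion cost between consecutive stops i–j is d(i,S6) + d(S6,j) − d(i,j):
  between Base and S4: 19 + 38 − 33 = 24
  between S4 and S1: 38 + 30 − 12 = 56
  between S1 and S2: 30 + 22 − 16 = 36
  between S2 and S5: 22 + 27 − 24 = 25
  between S5 and S3: 27 + 32 − 13 = 46
  between S3 and Base: 32 + 19 − 16 = 35
Cheapest insertion is between Base and S4, adding 24.
New total = 114 + 24 = 138.

Minimum extra distance: 24 blocks, inserting S6 between Base and S4.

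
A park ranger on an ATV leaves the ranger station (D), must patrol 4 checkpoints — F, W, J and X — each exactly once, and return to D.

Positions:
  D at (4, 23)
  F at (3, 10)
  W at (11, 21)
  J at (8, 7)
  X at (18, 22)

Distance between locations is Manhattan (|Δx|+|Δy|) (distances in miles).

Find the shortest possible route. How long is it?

D → F → W → J → X → D: 14+19+17+25+15 = 90
D → F → W → X → J → D: 14+19+8+25+20 = 86
D → F → J → W → X → D: 14+8+17+8+15 = 62
D → F → J → X → W → D: 14+8+25+8+9 = 64
D → F → X → W → J → D: 14+27+8+17+20 = 86
D → F → X → J → W → D: 14+27+25+17+9 = 92
D → W → F → J → X → D: 9+19+8+25+15 = 76
D → W → F → X → J → D: 9+19+27+25+20 = 100
D → W → J → F → X → D: 9+17+8+27+15 = 76
D → W → X → F → J → D: 9+8+27+8+20 = 72
D → J → F → W → X → D: 20+8+19+8+15 = 70
D → J → W → F → X → D: 20+17+19+27+15 = 98
The minimum is 62.
One optimal route: D → F → J → W → X → D (or its reverse).

62 miles — the shortest possible round trip.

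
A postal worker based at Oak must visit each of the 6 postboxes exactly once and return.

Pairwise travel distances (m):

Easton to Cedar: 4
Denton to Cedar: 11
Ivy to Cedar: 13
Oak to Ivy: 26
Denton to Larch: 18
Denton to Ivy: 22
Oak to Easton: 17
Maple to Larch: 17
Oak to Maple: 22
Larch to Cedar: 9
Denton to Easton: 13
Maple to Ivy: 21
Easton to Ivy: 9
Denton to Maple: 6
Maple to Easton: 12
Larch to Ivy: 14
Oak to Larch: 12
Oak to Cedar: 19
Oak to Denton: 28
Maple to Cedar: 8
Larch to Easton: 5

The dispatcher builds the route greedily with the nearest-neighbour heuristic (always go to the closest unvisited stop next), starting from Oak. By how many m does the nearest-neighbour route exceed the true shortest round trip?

From Oak: Larch=12, Easton=17, Cedar=19, Maple=22, Ivy=26, Denton=28 → choose Larch (12).
From Larch: Easton=5, Cedar=9, Ivy=14, Maple=17, Denton=18 → choose Easton (5).
From Easton: Cedar=4, Ivy=9, Maple=12, Denton=13 → choose Cedar (4).
From Cedar: Maple=8, Denton=11, Ivy=13 → choose Maple (8).
From Maple: Denton=6, Ivy=21 → choose Denton (6).
From Denton: Ivy=22 → choose Ivy (22).
NN route Oak → Larch → Easton → Cedar → Maple → Denton → Ivy → Oak costs 83.
Optimal: Oak → Maple → Denton → Cedar → Easton → Ivy → Larch → Oak costs 78 (by enumerating all 360 distinct tours).
Excess = 83 − 78 = 5.

Excess over optimum: 5 m.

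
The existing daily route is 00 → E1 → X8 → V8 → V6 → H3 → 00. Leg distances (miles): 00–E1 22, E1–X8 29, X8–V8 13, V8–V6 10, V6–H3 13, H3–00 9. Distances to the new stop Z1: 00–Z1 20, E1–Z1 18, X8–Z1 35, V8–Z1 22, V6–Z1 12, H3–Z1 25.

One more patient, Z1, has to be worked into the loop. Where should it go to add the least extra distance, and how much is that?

Insertion cost between consecutive stops i–j is d(i,Z1) + d(Z1,j) − d(i,j):
  between 00 and E1: 20 + 18 − 22 = 16
  between E1 and X8: 18 + 35 − 29 = 24
  between X8 and V8: 35 + 22 − 13 = 44
  between V8 and V6: 22 + 12 − 10 = 24
  between V6 and H3: 12 + 25 − 13 = 24
  between H3 and 00: 25 + 20 − 9 = 36
Cheapest insertion is between 00 and E1, adding 16.
New total = 96 + 16 = 112.

+16 miles — insert Z1 between 00 and E1.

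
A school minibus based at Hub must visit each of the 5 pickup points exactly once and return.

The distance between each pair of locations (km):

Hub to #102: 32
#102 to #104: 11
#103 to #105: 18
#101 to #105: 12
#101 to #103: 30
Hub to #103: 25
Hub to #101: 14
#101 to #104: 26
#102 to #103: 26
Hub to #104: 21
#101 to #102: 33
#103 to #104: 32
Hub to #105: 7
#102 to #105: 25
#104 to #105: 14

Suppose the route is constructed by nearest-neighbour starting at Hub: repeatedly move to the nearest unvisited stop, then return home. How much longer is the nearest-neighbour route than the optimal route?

Hub: #105=7, #101=14, #104=21, #103=25, #102=32 ⇒ #105
#105: #101=12, #104=14, #103=18, #102=25 ⇒ #101
#101: #104=26, #103=30, #102=33 ⇒ #104
#104: #102=11, #103=32 ⇒ #102
#102: #103=26 ⇒ #103
NN route Hub → #105 → #101 → #104 → #102 → #103 → Hub costs 107.
Optimal: Hub → #101 → #103 → #102 → #104 → #105 → Hub costs 102 (by enumerating all 60 distinct tours).
Excess = 107 − 102 = 5.

5 km longer than the optimal tour.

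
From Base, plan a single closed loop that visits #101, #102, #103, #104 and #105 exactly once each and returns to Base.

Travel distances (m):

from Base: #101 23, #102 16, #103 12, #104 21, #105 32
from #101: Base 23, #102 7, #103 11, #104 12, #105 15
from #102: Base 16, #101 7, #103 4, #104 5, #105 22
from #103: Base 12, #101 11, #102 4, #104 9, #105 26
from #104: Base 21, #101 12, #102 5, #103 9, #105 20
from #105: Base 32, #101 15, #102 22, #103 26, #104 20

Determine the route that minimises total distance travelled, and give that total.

With 5 stops there are 5!/2 = 60 distinct round trips (a route and its reverse cost the same).
Base → #101 → #102 → #103 → #104 → #105 → Base: 23+7+4+9+20+32 = 95
Base → #101 → #102 → #103 → #105 → #104 → Base: 23+7+4+26+20+21 = 101
Base → #101 → #102 → #104 → #103 → #105 → Base: 23+7+5+9+26+32 = 102
Base → #101 → #102 → #104 → #105 → #103 → Base: 23+7+5+20+26+12 = 93
Base → #101 → #102 → #105 → #103 → #104 → Base: 23+7+22+26+9+21 = 108
Base → #101 → #102 → #105 → #104 → #103 → Base: 23+7+22+20+9+12 = 93
Base → #101 → #103 → #102 → #104 → #105 → Base: 23+11+4+5+20+32 = 95
Base → #101 → #103 → #102 → #105 → #104 → Base: 23+11+4+22+20+21 = 101
Base → #101 → #103 → #104 → #102 → #105 → Base: 23+11+9+5+22+32 = 102
Base → #101 → #103 → #104 → #105 → #102 → Base: 23+11+9+20+22+16 = 101
Base → #101 → #103 → #105 → #102 → #104 → Base: 23+11+26+22+5+21 = 108
Base → #101 → #103 → #105 → #104 → #102 → Base: 23+11+26+20+5+16 = 101
Base → #101 → #104 → #102 → #103 → #105 → Base: 23+12+5+4+26+32 = 102
Base → #101 → #104 → #102 → #105 → #103 → Base: 23+12+5+22+26+12 = 100
… (46 more)
Base → #101 → #105 → #104 → #102 → #103 → Base: 23+15+20+5+4+12 = 79  ← best
The minimum is 79.
One optimal route: Base → #101 → #105 → #104 → #102 → #103 → Base (or its reverse).

79 m — the shortest possible round trip.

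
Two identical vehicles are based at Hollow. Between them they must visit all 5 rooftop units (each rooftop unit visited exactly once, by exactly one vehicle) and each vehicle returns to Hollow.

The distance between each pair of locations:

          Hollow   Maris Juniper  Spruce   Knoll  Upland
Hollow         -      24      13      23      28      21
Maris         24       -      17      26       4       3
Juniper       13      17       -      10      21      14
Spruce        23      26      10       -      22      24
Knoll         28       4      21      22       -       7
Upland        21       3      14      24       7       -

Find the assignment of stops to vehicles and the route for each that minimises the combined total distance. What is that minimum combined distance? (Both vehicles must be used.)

Check every non-empty split of the stops between the two vehicles; for each half take its own optimal tour:
  {Maris} + {Juniper, Spruce, Knoll, Upland}: 48 + 73 = 121
  {Juniper} + {Maris, Spruce, Knoll, Upland}: 26 + 73 = 99
  {Maris, Juniper} + {Spruce, Knoll, Upland}: 54 + 73 = 127
  {Spruce} + {Maris, Juniper, Knoll, Upland}: 46 + 62 = 108
  {Maris, Spruce} + {Juniper, Knoll, Upland}: 73 + 62 = 135
  {Juniper, Spruce} + {Maris, Knoll, Upland}: 46 + 56 = 102
  … (15 splits in total)
Best: vehicle 1 Hollow → Juniper → Hollow = 26; vehicle 2 Hollow → Spruce → Knoll → Maris → Upland → Hollow = 73; combined 99.

Minimum combined distance: 99.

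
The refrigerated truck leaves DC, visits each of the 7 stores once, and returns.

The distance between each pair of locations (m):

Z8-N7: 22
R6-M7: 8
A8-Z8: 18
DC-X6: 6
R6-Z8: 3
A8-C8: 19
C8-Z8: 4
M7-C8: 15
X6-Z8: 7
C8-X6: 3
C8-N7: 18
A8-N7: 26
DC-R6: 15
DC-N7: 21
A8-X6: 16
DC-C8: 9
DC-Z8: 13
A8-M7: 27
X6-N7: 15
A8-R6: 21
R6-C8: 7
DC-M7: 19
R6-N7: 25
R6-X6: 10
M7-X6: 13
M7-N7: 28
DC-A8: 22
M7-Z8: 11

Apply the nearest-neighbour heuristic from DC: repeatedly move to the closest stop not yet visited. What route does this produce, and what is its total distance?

98 m along DC → X6 → C8 → Z8 → R6 → M7 → A8 → N7 → DC.

DC → [X6:6 / C8:9 / Z8:13 / R6:15 / M7:19 / N7:21 / A8:22] → X6 (6)
X6 → [C8:3 / Z8:7 / R6:10 / M7:13 / N7:15 / A8:16] → C8 (3)
C8 → [Z8:4 / R6:7 / M7:15 / N7:18 / A8:19] → Z8 (4)
Z8 → [R6:3 / M7:11 / A8:18 / N7:22] → R6 (3)
R6 → [M7:8 / A8:21 / N7:25] → M7 (8)
M7 → [A8:27 / N7:28] → A8 (27)
A8 → [N7:26] → N7 (26)
Return N7→DC: 21.
Total = 6 + 3 + 4 + 3 + 8 + 27 + 26 + 21 = 98.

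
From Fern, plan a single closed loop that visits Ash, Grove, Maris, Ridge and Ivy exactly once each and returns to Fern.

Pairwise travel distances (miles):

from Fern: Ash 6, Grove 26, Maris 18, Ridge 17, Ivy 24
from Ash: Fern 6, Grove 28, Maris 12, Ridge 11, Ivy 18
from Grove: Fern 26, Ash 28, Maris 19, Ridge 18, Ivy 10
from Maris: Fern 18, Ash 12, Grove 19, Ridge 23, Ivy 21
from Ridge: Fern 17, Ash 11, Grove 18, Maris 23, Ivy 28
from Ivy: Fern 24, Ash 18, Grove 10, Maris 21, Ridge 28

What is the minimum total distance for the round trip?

With 5 stops there are 5!/2 = 60 distinct round trips (a route and its reverse cost the same).
Fern→Ash→Grove→Maris→Ridge→Ivy→Fern: 6+28+19+23+28+24 = 128
Fern→Ash→Grove→Maris→Ivy→Ridge→Fern: 6+28+19+21+28+17 = 119
Fern→Ash→Grove→Ridge→Maris→Ivy→Fern: 6+28+18+23+21+24 = 120
Fern→Ash→Grove→Ridge→Ivy→Maris→Fern: 6+28+18+28+21+18 = 119
Fern→Ash→Grove→Ivy→Maris→Ridge→Fern: 6+28+10+21+23+17 = 105
Fern→Ash→Grove→Ivy→Ridge→Maris→Fern: 6+28+10+28+23+18 = 113
Fern→Ash→Maris→Grove→Ridge→Ivy→Fern: 6+12+19+18+28+24 = 107
Fern→Ash→Maris→Grove→Ivy→Ridge→Fern: 6+12+19+10+28+17 = 92
Fern→Ash→Maris→Ridge→Grove→Ivy→Fern: 6+12+23+18+10+24 = 93
Fern→Ash→Maris→Ridge→Ivy→Grove→Fern: 6+12+23+28+10+26 = 105
Fern→Ash→Maris→Ivy→Grove→Ridge→Fern: 6+12+21+10+18+17 = 84
Fern→Ash→Maris→Ivy→Ridge→Grove→Fern: 6+12+21+28+18+26 = 111
Fern→Ash→Ridge→Grove→Maris→Ivy→Fern: 6+11+18+19+21+24 = 99
Fern→Ash→Ridge→Grove→Ivy→Maris→Fern: 6+11+18+10+21+18 = 84
… (46 more)
The minimum is 84.
One optimal route: Fern → Ash → Maris → Ivy → Grove → Ridge → Fern (or its reverse).

84 miles — the shortest possible round trip.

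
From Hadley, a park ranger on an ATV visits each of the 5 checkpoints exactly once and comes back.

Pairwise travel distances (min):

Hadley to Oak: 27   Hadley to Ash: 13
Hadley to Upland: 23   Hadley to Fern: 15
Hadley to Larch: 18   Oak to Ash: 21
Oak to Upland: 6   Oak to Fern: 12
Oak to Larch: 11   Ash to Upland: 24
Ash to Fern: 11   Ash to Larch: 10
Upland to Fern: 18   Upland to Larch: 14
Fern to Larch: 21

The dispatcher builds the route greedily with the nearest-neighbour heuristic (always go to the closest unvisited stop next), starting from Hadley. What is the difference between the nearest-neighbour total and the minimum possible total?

The nearest-neighbour route is 3 min longer than optimal.

Hadley: Ash=13, Fern=15, Larch=18, Upland=23, Oak=27 ⇒ Ash
Ash: Larch=10, Fern=11, Oak=21, Upland=24 ⇒ Larch
Larch: Oak=11, Upland=14, Fern=21 ⇒ Oak
Oak: Upland=6, Fern=12 ⇒ Upland
Upland: Fern=18 ⇒ Fern
NN route Hadley → Ash → Larch → Oak → Upland → Fern → Hadley costs 73.
Optimal: Hadley → Ash → Larch → Upland → Oak → Fern → Hadley costs 70 (by enumerating all 60 distinct tours).
Excess = 73 − 70 = 3.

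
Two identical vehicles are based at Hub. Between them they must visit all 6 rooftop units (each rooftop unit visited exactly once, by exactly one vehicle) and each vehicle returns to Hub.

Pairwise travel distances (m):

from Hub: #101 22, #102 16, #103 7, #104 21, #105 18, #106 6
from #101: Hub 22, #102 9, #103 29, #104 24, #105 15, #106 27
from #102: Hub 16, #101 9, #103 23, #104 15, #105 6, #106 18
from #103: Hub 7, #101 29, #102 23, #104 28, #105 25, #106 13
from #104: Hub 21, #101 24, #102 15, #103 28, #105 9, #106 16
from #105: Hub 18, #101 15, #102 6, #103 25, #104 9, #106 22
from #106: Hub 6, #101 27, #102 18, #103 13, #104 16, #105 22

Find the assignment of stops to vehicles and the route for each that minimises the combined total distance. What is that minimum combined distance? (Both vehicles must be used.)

Check every non-empty split of the stops between the two vehicles; for each half take its own optimal tour:
  {#101} + {#102, #103, #104, #105, #106}: 44 + 67 = 111
  {#102} + {#101, #103, #104, #105, #106}: 32 + 82 = 114
  {#101, #102} + {#103, #104, #105, #106}: 47 + 63 = 110
  {#103} + {#101, #102, #104, #105, #106}: 14 + 68 = 82
  {#101, #103} + {#102, #104, #105, #106}: 58 + 53 = 111
  {#102, #103} + {#101, #104, #105, #106}: 46 + 68 = 114
  … (31 splits in total)
Best: vehicle 1 Hub → #103 → Hub = 14; vehicle 2 Hub → #101 → #102 → #105 → #104 → #106 → Hub = 68; combined 82.

82 m — the smallest possible combined total.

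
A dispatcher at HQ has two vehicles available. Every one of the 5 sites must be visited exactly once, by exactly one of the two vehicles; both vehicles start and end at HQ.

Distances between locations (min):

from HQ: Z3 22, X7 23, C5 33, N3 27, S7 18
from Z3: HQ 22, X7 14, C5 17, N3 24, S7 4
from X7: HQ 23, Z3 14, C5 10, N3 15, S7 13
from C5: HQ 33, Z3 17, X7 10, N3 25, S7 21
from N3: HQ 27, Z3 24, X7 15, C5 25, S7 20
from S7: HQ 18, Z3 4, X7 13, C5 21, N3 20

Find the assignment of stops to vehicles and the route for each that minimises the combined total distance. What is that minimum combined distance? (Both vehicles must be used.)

Minimum combined distance: 126 min.

Check every non-empty split of the stops between the two vehicles; for each half take its own optimal tour:
  {Z3} + {X7, C5, N3, S7}: 44 + 91 = 135
  {X7} + {Z3, C5, N3, S7}: 46 + 91 = 137
  {Z3, X7} + {C5, N3, S7}: 59 + 91 = 150
  {C5} + {Z3, X7, N3, S7}: 66 + 78 = 144
  {Z3, C5} + {X7, N3, S7}: 72 + 73 = 145
  {X7, C5} + {Z3, N3, S7}: 66 + 73 = 139
  … (15 splits in total)
  {N3} + {Z3, X7, C5, S7}: 54 + 72 = 126  ← best
Best: vehicle 1 HQ → N3 → HQ = 54; vehicle 2 HQ → X7 → C5 → Z3 → S7 → HQ = 72; combined 126.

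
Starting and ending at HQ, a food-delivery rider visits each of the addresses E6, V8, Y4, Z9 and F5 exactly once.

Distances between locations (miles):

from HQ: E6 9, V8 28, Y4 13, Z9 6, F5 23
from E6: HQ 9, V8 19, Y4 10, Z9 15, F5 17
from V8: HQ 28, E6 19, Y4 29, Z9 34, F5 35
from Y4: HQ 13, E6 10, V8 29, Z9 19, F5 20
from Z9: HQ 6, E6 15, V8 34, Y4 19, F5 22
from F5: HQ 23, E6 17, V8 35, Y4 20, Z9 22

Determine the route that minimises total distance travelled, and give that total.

Minimum total distance: 105 miles.

There are 60 distinct closed tours to check (reversals are equivalent).
HQ→E6→V8→Y4→Z9→F5→HQ: 9+19+29+19+22+23 = 121
HQ→E6→V8→Y4→F5→Z9→HQ: 9+19+29+20+22+6 = 105
HQ→E6→V8→Z9→Y4→F5→HQ: 9+19+34+19+20+23 = 124
HQ→E6→V8→Z9→F5→Y4→HQ: 9+19+34+22+20+13 = 117
HQ→E6→V8→F5→Y4→Z9→HQ: 9+19+35+20+19+6 = 108
HQ→E6→V8→F5→Z9→Y4→HQ: 9+19+35+22+19+13 = 117
HQ→E6→Y4→V8→Z9→F5→HQ: 9+10+29+34+22+23 = 127
HQ→E6→Y4→V8→F5→Z9→HQ: 9+10+29+35+22+6 = 111
HQ→E6→Y4→Z9→V8→F5→HQ: 9+10+19+34+35+23 = 130
HQ→E6→Y4→Z9→F5→V8→HQ: 9+10+19+22+35+28 = 123
HQ→E6→Y4→F5→V8→Z9→HQ: 9+10+20+35+34+6 = 114
HQ→E6→Y4→F5→Z9→V8→HQ: 9+10+20+22+34+28 = 123
HQ→E6→Z9→V8→Y4→F5→HQ: 9+15+34+29+20+23 = 130
HQ→E6→Z9→V8→F5→Y4→HQ: 9+15+34+35+20+13 = 126
… (46 more)
The minimum is 105.
One optimal route: HQ → E6 → V8 → Y4 → F5 → Z9 → HQ (or its reverse).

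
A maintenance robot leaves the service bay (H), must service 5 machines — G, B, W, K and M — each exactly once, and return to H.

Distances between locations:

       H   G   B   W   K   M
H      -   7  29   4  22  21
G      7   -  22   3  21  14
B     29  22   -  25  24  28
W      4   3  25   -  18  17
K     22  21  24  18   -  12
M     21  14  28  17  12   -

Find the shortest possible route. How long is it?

86 — the shortest possible round trip.

With 5 stops there are 5!/2 = 60 distinct round trips (a route and its reverse cost the same).
H - G - B - W - K - M - H: 7+22+25+18+12+21 = 105
H - G - B - W - M - K - H: 7+22+25+17+12+22 = 105
H - G - B - K - W - M - H: 7+22+24+18+17+21 = 109
H - G - B - K - M - W - H: 7+22+24+12+17+4 = 86
H - G - B - M - W - K - H: 7+22+28+17+18+22 = 114
H - G - B - M - K - W - H: 7+22+28+12+18+4 = 91
H - G - W - B - K - M - H: 7+3+25+24+12+21 = 92
H - G - W - B - M - K - H: 7+3+25+28+12+22 = 97
H - G - W - K - B - M - H: 7+3+18+24+28+21 = 101
H - G - W - K - M - B - H: 7+3+18+12+28+29 = 97
H - G - W - M - B - K - H: 7+3+17+28+24+22 = 101
H - G - W - M - K - B - H: 7+3+17+12+24+29 = 92
H - G - K - B - W - M - H: 7+21+24+25+17+21 = 115
H - G - K - B - M - W - H: 7+21+24+28+17+4 = 101
… (46 more)
The minimum is 86.
One optimal route: H → G → B → K → M → W → H (or its reverse).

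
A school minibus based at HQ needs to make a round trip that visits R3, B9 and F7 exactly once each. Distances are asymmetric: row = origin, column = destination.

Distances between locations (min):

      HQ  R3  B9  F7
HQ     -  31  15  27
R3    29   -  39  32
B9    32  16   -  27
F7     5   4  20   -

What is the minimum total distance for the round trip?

Shortest round trip = 68 min.

HQ-R3-B9-F7-HQ: 31+39+27+5 = 102
HQ-R3-F7-B9-HQ: 31+32+20+32 = 115
HQ-B9-R3-F7-HQ: 15+16+32+5 = 68
HQ-B9-F7-R3-HQ: 15+27+4+29 = 75
HQ-F7-R3-B9-HQ: 27+4+39+32 = 102
HQ-F7-B9-R3-HQ: 27+20+16+29 = 92
The minimum is 68.
One optimal route: HQ → B9 → R3 → F7 → HQ.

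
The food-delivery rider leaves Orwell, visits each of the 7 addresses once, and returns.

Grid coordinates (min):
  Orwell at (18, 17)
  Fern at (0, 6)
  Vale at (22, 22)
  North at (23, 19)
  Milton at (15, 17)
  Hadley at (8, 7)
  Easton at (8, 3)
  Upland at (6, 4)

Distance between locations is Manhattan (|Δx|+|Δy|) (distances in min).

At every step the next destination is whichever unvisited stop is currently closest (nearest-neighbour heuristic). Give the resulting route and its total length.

From Orwell: distances to unvisited — Milton=3, North=7, Vale=9, Hadley=20, Easton=24, Upland=25, Fern=29. Nearest is Milton (3).
From Milton: distances to unvisited — North=10, Vale=12, Hadley=17, Easton=21, Upland=22, Fern=26. Nearest is North (10).
From North: distances to unvisited — Vale=4, Hadley=27, Easton=31, Upland=32, Fern=36. Nearest is Vale (4).
From Vale: distances to unvisited — Hadley=29, Easton=33, Upland=34, Fern=38. Nearest is Hadley (29).
From Hadley: distances to unvisited — Easton=4, Upland=5, Fern=9. Nearest is Easton (4).
From Easton: distances to unvisited — Upland=3, Fern=11. Nearest is Upland (3).
From Upland: distances to unvisited — Fern=8. Nearest is Fern (8).
Return Fern→Orwell: 29.
Total = 3 + 10 + 4 + 29 + 4 + 3 + 8 + 29 = 90.

Nearest-neighbour total = 90 min; route Orwell → Milton → North → Vale → Hadley → Easton → Upland → Fern → Orwell.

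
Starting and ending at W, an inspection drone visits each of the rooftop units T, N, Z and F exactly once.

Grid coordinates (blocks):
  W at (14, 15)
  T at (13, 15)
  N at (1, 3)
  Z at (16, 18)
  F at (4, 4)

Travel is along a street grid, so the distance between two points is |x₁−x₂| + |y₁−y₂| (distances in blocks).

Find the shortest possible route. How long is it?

60 blocks — the shortest possible round trip.

There are 12 distinct closed tours to check (reversals are equivalent).
W - T - N - Z - F - W: 1+24+30+26+21 = 102
W - T - N - F - Z - W: 1+24+4+26+5 = 60
W - T - Z - N - F - W: 1+6+30+4+21 = 62
W - T - Z - F - N - W: 1+6+26+4+25 = 62
W - T - F - N - Z - W: 1+20+4+30+5 = 60
W - T - F - Z - N - W: 1+20+26+30+25 = 102
W - N - T - Z - F - W: 25+24+6+26+21 = 102
W - N - T - F - Z - W: 25+24+20+26+5 = 100
W - N - Z - T - F - W: 25+30+6+20+21 = 102
W - N - F - T - Z - W: 25+4+20+6+5 = 60
W - Z - T - N - F - W: 5+6+24+4+21 = 60
W - Z - N - T - F - W: 5+30+24+20+21 = 100
The minimum is 60.
One optimal route: W → T → N → F → Z → W (or its reverse).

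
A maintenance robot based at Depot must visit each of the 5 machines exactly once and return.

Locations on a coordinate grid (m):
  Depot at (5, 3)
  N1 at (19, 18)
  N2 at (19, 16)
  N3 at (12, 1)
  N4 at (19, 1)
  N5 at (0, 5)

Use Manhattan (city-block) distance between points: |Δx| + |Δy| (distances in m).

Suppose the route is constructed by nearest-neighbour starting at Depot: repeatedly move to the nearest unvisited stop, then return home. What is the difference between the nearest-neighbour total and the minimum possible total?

The nearest-neighbour route is 4 m longer than optimal.

Depot: N5=7, N3=9, N4=16, N2=27, N1=29 ⇒ N5
N5: N3=16, N4=23, N2=30, N1=32 ⇒ N3
N3: N4=7, N2=22, N1=24 ⇒ N4
N4: N2=15, N1=17 ⇒ N2
N2: N1=2 ⇒ N1
NN route Depot → N5 → N3 → N4 → N2 → N1 → Depot costs 76.
Optimal: Depot → N3 → N4 → N1 → N2 → N5 → Depot costs 72 (by enumerating all 60 distinct tours).
Excess = 76 − 72 = 4.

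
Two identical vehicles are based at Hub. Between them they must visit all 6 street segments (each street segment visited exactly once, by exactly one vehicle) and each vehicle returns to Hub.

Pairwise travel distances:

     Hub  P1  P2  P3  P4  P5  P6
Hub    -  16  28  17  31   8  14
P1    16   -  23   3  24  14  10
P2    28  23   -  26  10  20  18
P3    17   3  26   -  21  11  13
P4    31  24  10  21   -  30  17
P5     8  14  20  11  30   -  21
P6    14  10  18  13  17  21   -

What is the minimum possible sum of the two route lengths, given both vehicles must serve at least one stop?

Try each way of splitting the stops between the two vehicles (each non-empty) and, for each split, find the best tour for each vehicle:
  {P1} + {P2, P3, P4, P5, P6}: 32 + 82 = 114
  {P2} + {P1, P3, P4, P5, P6}: 56 + 77 = 133
  {P1, P2} + {P3, P4, P5, P6}: 67 + 71 = 138
  {P3} + {P1, P2, P4, P5, P6}: 34 + 81 = 115
  {P1, P3} + {P2, P4, P5, P6}: 36 + 69 = 105
  {P2, P3} + {P1, P4, P5, P6}: 71 + 77 = 148
  … (31 splits in total)
  {P5} + {P1, P2, P3, P4, P6}: 16 + 82 = 98  ← best
Best: vehicle 1 Hub → P5 → Hub = 16; vehicle 2 Hub → P1 → P3 → P4 → P2 → P6 → Hub = 82; combined 98.

98 — the smallest possible combined total.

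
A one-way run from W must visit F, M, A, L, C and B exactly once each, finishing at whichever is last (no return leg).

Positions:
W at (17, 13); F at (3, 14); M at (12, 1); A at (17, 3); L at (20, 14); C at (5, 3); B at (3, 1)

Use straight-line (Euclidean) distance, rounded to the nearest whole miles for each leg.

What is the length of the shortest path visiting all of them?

There are 6! = 720 possible orderings.
W - F - M - A - L - C - B: 14+16+5+11+19+3 = 68
W - F - M - A - L - B - C: 14+16+5+11+21+3 = 70
W - F - M - A - C - L - B: 14+16+5+12+19+21 = 87
W - F - M - A - C - B - L: 14+16+5+12+3+21 = 71
W - F - M - A - B - L - C: 14+16+5+14+21+19 = 89
W - F - M - A - B - C - L: 14+16+5+14+3+19 = 71
W - F - M - L - A - C - B: 14+16+15+11+12+3 = 71
W - F - M - L - A - B - C: 14+16+15+11+14+3 = 73
… (712 more)
W - L - A - M - C - B - F: 3+11+5+7+3+13 = 42  ← best
The minimum is 42.
One shortest path: W → L → A → M → C → B → F.

Shortest open route: 42 miles.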